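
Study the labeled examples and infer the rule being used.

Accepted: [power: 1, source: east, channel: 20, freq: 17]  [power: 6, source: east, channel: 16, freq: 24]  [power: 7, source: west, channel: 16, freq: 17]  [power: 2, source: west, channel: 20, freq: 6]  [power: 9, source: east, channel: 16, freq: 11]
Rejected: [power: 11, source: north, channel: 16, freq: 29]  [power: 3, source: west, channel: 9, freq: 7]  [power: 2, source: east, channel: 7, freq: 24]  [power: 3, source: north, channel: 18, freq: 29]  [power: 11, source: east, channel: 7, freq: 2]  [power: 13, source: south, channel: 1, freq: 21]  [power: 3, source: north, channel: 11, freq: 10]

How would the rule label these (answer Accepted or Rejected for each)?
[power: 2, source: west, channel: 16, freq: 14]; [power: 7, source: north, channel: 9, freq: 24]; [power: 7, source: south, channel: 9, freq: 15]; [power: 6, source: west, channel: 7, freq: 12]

Accepted, Rejected, Rejected, Rejected

The pattern is that an item is 'Accepted' exactly when: channel ≥ 16 AND freq ≤ 24.
Accepted: [power: 2, source: west, channel: 16, freq: 14], since channel = 16, freq = 14.
Rejected: [power: 7, source: north, channel: 9, freq: 24], since channel = 9, freq = 24.
Rejected: [power: 7, source: south, channel: 9, freq: 15], since channel = 9, freq = 15.
Rejected: [power: 6, source: west, channel: 7, freq: 12], since channel = 7, freq = 12.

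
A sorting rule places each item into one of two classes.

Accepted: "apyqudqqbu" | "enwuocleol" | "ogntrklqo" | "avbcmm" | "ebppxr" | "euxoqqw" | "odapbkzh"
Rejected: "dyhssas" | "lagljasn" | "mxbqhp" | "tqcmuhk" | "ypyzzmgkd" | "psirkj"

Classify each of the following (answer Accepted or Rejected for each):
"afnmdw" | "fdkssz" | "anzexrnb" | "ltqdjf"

The rule appears to be: starts with a vowel.
"afnmdw": starts with 'a', meets the rule → Accepted. "fdkssz": starts with 'f', lacks this property → Rejected. "anzexrnb": starts with 'a', meets the rule → Accepted. "ltqdjf": starts with 'l', lacks this property → Rejected.

Accepted, Rejected, Accepted, Rejected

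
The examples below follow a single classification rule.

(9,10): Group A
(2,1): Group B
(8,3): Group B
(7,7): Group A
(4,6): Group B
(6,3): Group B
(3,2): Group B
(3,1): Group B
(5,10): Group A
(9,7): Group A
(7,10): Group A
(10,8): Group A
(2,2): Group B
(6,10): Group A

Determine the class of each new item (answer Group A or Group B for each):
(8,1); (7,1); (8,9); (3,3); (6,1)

A rule that fits every label: sum ≥ 14 — true of each 'Group A' example, false of each 'Group B' one.
Group B: (8,1), since 8+1 = 9.
Group B: (7,1), since 7+1 = 8.
Group A: (8,9), since 8+9 = 17.
Group B: (3,3), since 3+3 = 6.
Group B: (6,1), since 6+1 = 7.

Group B, Group B, Group A, Group B, Group B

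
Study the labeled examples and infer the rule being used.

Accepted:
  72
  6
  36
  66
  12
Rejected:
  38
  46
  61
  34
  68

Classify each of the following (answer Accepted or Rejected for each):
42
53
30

Accepted, Rejected, Accepted

The rule appears to be: multiple of 3.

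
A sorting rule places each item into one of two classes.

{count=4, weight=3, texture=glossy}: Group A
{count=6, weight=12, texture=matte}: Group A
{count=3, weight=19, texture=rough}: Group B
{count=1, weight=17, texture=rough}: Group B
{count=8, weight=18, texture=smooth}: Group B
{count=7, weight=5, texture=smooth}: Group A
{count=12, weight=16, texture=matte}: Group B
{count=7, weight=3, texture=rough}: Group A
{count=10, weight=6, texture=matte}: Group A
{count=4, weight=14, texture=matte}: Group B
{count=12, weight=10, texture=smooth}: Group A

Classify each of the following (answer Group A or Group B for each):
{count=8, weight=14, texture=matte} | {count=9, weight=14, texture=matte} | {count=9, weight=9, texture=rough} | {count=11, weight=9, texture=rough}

Group B, Group B, Group A, Group A

The common property of the 'Group A' items is: weight ≤ 12. No 'Group B' item has it.
{count=8, weight=14, texture=matte}: Group B (weight = 14).
{count=9, weight=14, texture=matte}: Group B (weight = 14).
{count=9, weight=9, texture=rough}: Group A (weight = 9).
{count=11, weight=9, texture=rough}: Group A (weight = 9).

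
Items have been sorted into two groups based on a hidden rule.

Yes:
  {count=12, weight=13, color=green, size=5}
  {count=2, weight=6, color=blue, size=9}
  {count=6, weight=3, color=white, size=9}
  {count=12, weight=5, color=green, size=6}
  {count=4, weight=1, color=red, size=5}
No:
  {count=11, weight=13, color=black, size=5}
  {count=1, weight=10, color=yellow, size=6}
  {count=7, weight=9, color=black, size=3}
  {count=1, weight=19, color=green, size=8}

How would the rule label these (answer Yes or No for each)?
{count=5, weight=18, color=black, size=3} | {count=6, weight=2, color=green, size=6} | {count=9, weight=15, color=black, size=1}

No, Yes, No

The pattern is that an item is 'Yes' exactly when: count is even.
{count=5, weight=18, color=black, size=3} → count = 5 → No. {count=6, weight=2, color=green, size=6} → count = 6 → Yes. {count=9, weight=15, color=black, size=1} → count = 9 → No.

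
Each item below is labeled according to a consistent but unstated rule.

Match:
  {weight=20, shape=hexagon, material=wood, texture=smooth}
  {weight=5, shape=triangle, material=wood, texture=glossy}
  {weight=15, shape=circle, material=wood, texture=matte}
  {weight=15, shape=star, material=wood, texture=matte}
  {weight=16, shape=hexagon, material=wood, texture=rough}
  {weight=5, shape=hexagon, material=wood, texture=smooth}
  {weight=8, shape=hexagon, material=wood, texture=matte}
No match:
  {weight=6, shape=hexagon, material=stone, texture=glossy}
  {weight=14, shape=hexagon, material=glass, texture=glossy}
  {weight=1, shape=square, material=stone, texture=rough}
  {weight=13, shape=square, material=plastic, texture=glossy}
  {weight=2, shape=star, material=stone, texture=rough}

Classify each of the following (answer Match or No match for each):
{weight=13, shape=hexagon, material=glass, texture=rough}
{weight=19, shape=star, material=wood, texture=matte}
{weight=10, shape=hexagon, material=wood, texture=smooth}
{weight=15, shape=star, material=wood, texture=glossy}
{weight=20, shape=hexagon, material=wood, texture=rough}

Comparing the two groups points to one rule — material is wood.
{weight=13, shape=hexagon, material=glass, texture=rough}: material is glass, lacks this property → No match. {weight=19, shape=star, material=wood, texture=matte}: material is wood, fits → Match. {weight=10, shape=hexagon, material=wood, texture=smooth}: material is wood, fits → Match. {weight=15, shape=star, material=wood, texture=glossy}: material is wood, fits → Match. {weight=20, shape=hexagon, material=wood, texture=rough}: material is wood, fits → Match.

No match, Match, Match, Match, Match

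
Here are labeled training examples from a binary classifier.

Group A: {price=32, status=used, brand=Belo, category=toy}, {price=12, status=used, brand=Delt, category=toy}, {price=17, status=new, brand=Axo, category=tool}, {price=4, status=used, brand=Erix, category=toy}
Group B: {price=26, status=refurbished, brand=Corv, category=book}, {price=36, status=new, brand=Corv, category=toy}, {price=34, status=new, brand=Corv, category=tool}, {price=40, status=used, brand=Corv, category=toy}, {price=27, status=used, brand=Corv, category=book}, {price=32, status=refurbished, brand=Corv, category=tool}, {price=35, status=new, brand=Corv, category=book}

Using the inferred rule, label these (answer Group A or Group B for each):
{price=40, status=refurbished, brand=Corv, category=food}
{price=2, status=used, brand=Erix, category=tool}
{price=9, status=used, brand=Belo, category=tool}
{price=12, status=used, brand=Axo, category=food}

A rule that fits every label: brand is not Corv — true of each 'Group A' example, false of each 'Group B' one.

Group B, Group A, Group A, Group A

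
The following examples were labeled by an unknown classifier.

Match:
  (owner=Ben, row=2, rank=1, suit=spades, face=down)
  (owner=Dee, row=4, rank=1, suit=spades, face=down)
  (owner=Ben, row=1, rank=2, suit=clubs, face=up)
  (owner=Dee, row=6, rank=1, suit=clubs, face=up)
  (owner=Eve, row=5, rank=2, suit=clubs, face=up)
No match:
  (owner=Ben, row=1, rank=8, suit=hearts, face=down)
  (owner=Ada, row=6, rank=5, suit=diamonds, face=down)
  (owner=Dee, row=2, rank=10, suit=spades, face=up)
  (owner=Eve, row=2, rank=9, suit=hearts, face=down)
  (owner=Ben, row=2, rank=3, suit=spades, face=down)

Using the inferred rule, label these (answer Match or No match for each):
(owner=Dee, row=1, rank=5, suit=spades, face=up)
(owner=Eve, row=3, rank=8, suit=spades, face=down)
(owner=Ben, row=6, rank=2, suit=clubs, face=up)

The pattern is that an item is 'Match' exactly when: rank ≤ 2.
(owner=Dee, row=1, rank=5, suit=spades, face=up) — rank = 5, hence No match. (owner=Eve, row=3, rank=8, suit=spades, face=down) — rank = 8, hence No match. (owner=Ben, row=6, rank=2, suit=clubs, face=up) — rank = 2, hence Match.

No match, No match, Match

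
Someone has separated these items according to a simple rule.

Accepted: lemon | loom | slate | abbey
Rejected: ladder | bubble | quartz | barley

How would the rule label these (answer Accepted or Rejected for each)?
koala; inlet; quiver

Accepted, Accepted, Rejected

Rule: length ≤ 5. This holds for each 'Accepted' example and fails for each 'Rejected' one.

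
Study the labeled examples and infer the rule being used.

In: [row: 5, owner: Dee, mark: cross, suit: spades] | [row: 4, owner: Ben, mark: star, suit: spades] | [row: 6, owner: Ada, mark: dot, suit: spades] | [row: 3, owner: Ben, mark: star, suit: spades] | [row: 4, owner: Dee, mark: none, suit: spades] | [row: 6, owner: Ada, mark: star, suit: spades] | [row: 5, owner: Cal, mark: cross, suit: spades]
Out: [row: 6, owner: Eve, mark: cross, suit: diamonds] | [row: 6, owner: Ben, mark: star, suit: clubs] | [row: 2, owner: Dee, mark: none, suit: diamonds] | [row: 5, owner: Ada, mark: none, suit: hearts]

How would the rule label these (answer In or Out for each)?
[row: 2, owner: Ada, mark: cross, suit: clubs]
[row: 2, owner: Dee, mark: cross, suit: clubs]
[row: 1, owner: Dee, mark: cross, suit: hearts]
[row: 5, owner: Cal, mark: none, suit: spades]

A rule that fits every label: suit is spades — true of each 'In' example, false of each 'Out' one.
[row: 2, owner: Ada, mark: cross, suit: clubs]: suit is clubs — does not satisfy this, so Out. [row: 2, owner: Dee, mark: cross, suit: clubs]: suit is clubs — does not satisfy this, so Out. [row: 1, owner: Dee, mark: cross, suit: hearts]: suit is hearts — does not satisfy this, so Out. [row: 5, owner: Cal, mark: none, suit: spades]: suit is spades — has this property, so In.

Out, Out, Out, In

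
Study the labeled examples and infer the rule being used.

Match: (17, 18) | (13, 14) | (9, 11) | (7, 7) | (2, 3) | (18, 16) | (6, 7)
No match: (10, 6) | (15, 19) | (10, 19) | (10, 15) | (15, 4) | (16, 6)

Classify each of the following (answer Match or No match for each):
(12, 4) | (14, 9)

The pattern is that an item is 'Match' exactly when: |first − second| ≤ 2.

No match, No match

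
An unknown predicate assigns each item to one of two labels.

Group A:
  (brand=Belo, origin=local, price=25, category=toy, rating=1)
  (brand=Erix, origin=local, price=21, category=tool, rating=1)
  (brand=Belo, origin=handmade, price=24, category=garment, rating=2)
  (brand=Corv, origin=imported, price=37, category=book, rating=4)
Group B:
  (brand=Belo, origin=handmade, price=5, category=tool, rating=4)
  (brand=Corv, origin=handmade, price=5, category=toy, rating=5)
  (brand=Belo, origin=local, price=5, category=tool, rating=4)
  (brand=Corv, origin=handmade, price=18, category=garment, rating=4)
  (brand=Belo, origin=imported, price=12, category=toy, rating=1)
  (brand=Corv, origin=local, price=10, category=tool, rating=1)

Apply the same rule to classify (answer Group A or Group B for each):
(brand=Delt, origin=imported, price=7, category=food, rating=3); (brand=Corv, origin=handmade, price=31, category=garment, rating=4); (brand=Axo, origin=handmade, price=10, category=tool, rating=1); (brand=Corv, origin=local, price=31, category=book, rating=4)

Group B, Group A, Group B, Group A

'Group A' ⟺ price ≥ 21.
(brand=Delt, origin=imported, price=7, category=food, rating=3) → price = 7 → Group B. (brand=Corv, origin=handmade, price=31, category=garment, rating=4) → price = 31 → Group A. (brand=Axo, origin=handmade, price=10, category=tool, rating=1) → price = 10 → Group B. (brand=Corv, origin=local, price=31, category=book, rating=4) → price = 31 → Group A.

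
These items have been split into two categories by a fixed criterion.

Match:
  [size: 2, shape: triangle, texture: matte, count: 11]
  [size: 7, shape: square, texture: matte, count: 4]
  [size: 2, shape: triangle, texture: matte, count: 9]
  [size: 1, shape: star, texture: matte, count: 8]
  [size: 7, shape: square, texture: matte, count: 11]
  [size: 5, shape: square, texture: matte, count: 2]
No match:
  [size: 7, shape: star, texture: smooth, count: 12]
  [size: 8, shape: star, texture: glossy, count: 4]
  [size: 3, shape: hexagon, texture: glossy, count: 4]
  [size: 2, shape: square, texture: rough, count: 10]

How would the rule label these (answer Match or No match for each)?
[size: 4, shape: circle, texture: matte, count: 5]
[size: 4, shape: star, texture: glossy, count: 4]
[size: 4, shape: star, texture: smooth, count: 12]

The simplest hypothesis consistent with all the labels is: texture is matte.
[size: 4, shape: circle, texture: matte, count: 5]: texture is matte, qualifies → Match. [size: 4, shape: star, texture: glossy, count: 4]: texture is glossy, does not fit → No match. [size: 4, shape: star, texture: smooth, count: 12]: texture is smooth, does not fit → No match.

Match, No match, No match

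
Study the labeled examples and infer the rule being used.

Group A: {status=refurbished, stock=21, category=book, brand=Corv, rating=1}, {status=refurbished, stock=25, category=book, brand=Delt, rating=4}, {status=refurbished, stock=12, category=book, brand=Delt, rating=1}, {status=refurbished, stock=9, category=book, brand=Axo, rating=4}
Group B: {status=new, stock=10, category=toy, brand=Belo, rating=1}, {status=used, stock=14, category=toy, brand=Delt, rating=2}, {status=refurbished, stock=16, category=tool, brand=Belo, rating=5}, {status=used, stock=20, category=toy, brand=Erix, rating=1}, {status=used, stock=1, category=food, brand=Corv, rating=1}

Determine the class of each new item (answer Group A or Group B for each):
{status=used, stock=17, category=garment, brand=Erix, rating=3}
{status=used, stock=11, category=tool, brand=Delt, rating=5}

Group B, Group B

The common property of the 'Group A' items is: category is book. No 'Group B' item has it.
Group B: {status=used, stock=17, category=garment, brand=Erix, rating=3}, since category is garment. Group B: {status=used, stock=11, category=tool, brand=Delt, rating=5}, since category is tool.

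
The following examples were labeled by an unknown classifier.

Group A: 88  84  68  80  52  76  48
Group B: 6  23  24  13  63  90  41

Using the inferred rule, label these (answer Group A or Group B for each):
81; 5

The distinguishing property — multiple of 4 AND at least 41 — holds for all the 'Group A' cases and none of the 'Group B' cases.
81 — 81 = 4·20 + 1, 81 ≥ 41, hence Group B. 5 — 5 = 4·1 + 1, 5 < 41, hence Group B.

Group B, Group B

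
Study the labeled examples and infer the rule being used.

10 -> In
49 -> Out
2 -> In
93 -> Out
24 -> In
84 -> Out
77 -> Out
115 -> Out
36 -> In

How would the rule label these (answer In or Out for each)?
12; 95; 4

Rule: at most 36. This holds for each 'In' example and fails for each 'Out' one.
12: 12 ≤ 36 — qualifies, so In.
95: 95 > 36 — doesn't match, so Out.
4: 4 ≤ 36 — qualifies, so In.

In, Out, In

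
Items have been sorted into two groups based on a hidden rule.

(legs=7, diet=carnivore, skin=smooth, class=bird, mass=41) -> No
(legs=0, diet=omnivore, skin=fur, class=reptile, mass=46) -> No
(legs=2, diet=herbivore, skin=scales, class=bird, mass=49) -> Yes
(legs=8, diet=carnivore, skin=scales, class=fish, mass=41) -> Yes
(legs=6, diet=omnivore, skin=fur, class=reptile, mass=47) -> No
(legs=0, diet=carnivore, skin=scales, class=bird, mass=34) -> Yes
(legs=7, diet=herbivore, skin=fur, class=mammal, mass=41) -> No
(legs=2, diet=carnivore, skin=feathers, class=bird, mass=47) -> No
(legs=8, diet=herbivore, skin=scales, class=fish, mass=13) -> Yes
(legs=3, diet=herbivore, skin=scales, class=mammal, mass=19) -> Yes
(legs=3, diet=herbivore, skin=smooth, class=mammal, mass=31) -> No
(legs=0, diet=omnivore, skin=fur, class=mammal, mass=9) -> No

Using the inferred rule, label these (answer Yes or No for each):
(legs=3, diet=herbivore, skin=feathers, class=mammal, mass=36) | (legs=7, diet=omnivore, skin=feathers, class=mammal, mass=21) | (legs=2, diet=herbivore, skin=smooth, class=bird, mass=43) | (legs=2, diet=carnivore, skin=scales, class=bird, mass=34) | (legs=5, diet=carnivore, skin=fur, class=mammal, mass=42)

The simplest hypothesis consistent with all the labels is: skin is scales.

No, No, No, Yes, No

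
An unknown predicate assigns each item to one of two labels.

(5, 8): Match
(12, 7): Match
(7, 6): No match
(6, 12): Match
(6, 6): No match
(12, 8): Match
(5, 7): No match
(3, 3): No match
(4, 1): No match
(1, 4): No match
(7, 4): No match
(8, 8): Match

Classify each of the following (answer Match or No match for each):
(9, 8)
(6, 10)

Match, Match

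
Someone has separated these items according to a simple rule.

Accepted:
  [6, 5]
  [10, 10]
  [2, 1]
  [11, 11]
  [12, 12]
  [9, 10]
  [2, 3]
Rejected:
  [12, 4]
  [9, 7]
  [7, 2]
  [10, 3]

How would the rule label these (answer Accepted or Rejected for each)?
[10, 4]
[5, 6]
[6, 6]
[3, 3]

The classifier is using: |first − second| ≤ 1.
[10, 4]: |10−4| = 6, does not pass → Rejected.
[5, 6]: |5−6| = 1, satisfies this → Accepted.
[6, 6]: |6−6| = 0, satisfies this → Accepted.
[3, 3]: |3−3| = 0, satisfies this → Accepted.

Rejected, Accepted, Accepted, Accepted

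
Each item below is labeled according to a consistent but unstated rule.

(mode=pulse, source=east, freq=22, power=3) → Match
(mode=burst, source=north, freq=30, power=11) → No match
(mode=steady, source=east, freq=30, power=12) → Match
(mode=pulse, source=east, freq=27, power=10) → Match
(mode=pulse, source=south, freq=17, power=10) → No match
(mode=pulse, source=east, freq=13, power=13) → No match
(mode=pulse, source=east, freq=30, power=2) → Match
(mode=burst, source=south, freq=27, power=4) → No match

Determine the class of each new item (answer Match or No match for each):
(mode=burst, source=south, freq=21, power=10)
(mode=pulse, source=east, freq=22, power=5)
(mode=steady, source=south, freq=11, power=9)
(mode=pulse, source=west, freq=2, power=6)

No match, Match, No match, No match

'Match' ⟺ source is east AND freq ≥ 17.
(mode=burst, source=south, freq=21, power=10): No match (source is south, freq = 21). (mode=pulse, source=east, freq=22, power=5): Match (source is east, freq = 22). (mode=steady, source=south, freq=11, power=9): No match (source is south, freq = 11). (mode=pulse, source=west, freq=2, power=6): No match (source is west, freq = 2).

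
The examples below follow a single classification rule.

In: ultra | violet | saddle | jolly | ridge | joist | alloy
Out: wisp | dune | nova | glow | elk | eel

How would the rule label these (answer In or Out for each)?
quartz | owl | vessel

A rule that fits every label: length ≥ 5 — true of each 'In' example, false of each 'Out' one.
quartz: length 6, passes → In. owl: length 3, doesn't qualify → Out. vessel: length 6, passes → In.

In, Out, In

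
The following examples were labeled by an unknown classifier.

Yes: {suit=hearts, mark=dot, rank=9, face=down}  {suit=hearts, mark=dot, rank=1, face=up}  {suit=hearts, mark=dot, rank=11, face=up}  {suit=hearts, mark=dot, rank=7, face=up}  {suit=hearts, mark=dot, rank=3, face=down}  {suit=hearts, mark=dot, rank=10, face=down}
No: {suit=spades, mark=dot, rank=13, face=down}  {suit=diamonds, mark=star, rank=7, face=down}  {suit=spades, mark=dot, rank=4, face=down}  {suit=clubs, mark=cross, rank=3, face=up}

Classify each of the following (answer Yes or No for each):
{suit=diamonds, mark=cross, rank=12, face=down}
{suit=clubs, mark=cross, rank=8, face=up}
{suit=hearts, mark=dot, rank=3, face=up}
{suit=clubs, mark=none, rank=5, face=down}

No, No, Yes, No

Comparing the two groups points to one rule — suit is hearts.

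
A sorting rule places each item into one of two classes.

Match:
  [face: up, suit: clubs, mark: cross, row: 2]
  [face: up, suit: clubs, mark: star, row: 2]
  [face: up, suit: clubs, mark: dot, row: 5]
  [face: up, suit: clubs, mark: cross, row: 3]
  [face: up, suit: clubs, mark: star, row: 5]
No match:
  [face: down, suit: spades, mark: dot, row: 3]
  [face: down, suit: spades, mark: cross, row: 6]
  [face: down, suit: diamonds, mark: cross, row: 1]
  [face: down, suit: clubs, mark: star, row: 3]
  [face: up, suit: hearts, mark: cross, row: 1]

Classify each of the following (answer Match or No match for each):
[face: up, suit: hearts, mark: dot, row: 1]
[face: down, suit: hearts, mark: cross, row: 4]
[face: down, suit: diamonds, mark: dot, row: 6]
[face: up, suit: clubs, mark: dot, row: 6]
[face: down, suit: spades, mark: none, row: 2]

A rule that fits every label: suit is clubs AND face is up — true of each 'Match' example, false of each 'No match' one.
[face: up, suit: hearts, mark: dot, row: 1]: suit is hearts, face is up, does not fit → No match. [face: down, suit: hearts, mark: cross, row: 4]: suit is hearts, face is down, does not fit → No match. [face: down, suit: diamonds, mark: dot, row: 6]: suit is diamonds, face is down, does not fit → No match. [face: up, suit: clubs, mark: dot, row: 6]: suit is clubs, face is up, satisfies this → Match. [face: down, suit: spades, mark: none, row: 2]: suit is spades, face is down, does not fit → No match.

No match, No match, No match, Match, No match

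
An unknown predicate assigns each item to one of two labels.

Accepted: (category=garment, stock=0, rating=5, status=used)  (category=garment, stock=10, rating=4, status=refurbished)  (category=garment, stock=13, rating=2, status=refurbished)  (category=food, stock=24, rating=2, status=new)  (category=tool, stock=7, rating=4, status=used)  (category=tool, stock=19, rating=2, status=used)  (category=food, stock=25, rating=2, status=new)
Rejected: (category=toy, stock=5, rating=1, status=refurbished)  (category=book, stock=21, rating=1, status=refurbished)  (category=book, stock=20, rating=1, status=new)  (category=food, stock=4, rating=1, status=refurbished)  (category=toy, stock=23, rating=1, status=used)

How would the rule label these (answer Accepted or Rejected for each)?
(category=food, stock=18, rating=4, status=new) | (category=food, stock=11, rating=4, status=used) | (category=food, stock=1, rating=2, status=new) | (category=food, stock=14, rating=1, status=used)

Accepted, Accepted, Accepted, Rejected

The common property of the 'Accepted' items is: rating ≥ 2. No 'Rejected' item has it.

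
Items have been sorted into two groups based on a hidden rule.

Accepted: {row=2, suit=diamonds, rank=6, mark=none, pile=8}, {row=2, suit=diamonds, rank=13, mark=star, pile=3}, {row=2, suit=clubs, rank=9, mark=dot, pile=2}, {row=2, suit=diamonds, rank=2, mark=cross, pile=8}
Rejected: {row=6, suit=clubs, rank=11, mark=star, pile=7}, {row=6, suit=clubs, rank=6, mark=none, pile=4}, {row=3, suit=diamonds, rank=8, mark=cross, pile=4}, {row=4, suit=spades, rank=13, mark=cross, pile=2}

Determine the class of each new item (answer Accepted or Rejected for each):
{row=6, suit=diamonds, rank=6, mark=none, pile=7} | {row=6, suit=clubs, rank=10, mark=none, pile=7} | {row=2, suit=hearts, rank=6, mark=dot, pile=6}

Every 'Accepted' example satisfies: row = 2. None of the 'Rejected' examples do.
{row=6, suit=diamonds, rank=6, mark=none, pile=7} → row = 6 → Rejected.
{row=6, suit=clubs, rank=10, mark=none, pile=7} → row = 6 → Rejected.
{row=2, suit=hearts, rank=6, mark=dot, pile=6} → row = 2 → Accepted.

Rejected, Rejected, Accepted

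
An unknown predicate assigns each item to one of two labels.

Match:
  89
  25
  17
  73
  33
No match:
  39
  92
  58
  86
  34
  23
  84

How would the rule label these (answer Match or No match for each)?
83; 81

One predicate separates the groups cleanly: ≡ 1 (mod 4).
83 → 83 mod 4 = 3 → No match.
81 → 81 mod 4 = 1 → Match.

No match, Match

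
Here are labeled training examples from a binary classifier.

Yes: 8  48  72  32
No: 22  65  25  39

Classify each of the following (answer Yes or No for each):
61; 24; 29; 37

No, Yes, No, No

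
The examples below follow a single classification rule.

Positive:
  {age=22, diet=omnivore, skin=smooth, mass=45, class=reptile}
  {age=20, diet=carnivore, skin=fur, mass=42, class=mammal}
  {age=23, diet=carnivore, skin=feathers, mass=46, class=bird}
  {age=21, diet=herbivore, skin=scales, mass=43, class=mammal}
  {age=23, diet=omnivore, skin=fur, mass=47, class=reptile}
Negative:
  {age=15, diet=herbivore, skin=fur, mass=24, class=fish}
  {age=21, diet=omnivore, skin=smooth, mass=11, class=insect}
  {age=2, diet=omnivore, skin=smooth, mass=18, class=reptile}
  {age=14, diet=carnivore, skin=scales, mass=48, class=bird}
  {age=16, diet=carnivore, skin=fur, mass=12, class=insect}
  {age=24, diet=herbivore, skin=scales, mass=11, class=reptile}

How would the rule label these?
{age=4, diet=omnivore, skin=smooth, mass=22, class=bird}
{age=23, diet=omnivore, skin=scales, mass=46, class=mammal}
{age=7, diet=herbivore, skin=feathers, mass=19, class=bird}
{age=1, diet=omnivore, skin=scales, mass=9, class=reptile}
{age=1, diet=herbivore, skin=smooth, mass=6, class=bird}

One predicate separates the groups cleanly: age ≥ 15 AND mass ≥ 42.
Negative: {age=4, diet=omnivore, skin=smooth, mass=22, class=bird}, since age = 4, mass = 22.
Positive: {age=23, diet=omnivore, skin=scales, mass=46, class=mammal}, since age = 23, mass = 46.
Negative: {age=7, diet=herbivore, skin=feathers, mass=19, class=bird}, since age = 7, mass = 19.
Negative: {age=1, diet=omnivore, skin=scales, mass=9, class=reptile}, since age = 1, mass = 9.
Negative: {age=1, diet=herbivore, skin=smooth, mass=6, class=bird}, since age = 1, mass = 6.

Negative, Positive, Negative, Negative, Negative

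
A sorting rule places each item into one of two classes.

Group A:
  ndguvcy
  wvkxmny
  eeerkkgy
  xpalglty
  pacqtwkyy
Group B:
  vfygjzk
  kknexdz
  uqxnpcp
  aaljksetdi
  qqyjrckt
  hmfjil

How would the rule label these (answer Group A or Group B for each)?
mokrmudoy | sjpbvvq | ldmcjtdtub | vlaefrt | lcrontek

Every 'Group A' example satisfies: ends with 'y'. None of the 'Group B' examples do.
mokrmudoy: ends with 'y' — fits, so Group A. sjpbvvq: ends with 'q' — fails the rule, so Group B. ldmcjtdtub: ends with 'b' — fails the rule, so Group B. vlaefrt: ends with 't' — fails the rule, so Group B. lcrontek: ends with 'k' — fails the rule, so Group B.

Group A, Group B, Group B, Group B, Group B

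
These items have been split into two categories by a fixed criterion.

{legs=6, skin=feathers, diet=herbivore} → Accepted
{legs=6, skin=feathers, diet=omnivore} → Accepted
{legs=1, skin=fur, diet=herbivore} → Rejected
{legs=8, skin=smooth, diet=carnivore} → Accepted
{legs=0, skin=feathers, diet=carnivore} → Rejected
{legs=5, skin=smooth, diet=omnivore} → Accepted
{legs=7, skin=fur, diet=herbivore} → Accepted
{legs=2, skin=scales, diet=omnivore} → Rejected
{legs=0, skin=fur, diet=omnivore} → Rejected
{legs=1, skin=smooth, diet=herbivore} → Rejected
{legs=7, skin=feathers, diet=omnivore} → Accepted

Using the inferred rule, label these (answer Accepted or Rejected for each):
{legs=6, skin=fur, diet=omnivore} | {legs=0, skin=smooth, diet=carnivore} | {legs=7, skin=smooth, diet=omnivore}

Accepted, Rejected, Accepted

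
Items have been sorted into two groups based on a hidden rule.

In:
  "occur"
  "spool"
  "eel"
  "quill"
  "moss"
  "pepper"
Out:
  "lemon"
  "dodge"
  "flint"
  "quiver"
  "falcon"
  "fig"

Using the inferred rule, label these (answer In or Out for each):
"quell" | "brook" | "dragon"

In, In, Out

One predicate separates the groups cleanly: has a double letter.
"quell" → 'll' doubled → In.
"brook" → 'oo' doubled → In.
"dragon" → no doubled letter → Out.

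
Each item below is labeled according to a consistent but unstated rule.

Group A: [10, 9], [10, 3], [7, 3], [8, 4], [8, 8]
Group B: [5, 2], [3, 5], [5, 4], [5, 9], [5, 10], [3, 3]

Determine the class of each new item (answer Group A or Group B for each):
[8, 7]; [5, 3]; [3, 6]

Group A, Group B, Group B

The rule appears to be: first ≥ 7.
Group A: [8, 7], since first 8. Group B: [5, 3], since first 5. Group B: [3, 6], since first 3.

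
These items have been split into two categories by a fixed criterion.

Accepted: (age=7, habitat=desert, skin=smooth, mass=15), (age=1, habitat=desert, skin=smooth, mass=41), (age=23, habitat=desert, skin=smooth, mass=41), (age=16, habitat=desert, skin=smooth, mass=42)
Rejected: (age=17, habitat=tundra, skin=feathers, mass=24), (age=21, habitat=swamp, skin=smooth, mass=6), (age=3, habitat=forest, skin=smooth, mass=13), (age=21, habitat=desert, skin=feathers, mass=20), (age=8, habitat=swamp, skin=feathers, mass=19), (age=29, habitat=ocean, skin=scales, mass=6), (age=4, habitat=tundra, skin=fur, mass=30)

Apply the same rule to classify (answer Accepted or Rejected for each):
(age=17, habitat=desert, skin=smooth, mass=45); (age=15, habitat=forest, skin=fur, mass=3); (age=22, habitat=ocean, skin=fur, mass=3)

Accepted, Rejected, Rejected

The common property of the 'Accepted' items is: habitat is desert AND skin is smooth. No 'Rejected' item has it.
(age=17, habitat=desert, skin=smooth, mass=45): habitat is desert, skin is smooth — fits, so Accepted.
(age=15, habitat=forest, skin=fur, mass=3): habitat is forest, skin is fur — does not fit, so Rejected.
(age=22, habitat=ocean, skin=fur, mass=3): habitat is ocean, skin is fur — does not fit, so Rejected.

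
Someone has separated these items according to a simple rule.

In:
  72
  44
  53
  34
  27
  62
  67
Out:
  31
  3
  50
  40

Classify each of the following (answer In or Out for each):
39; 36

A rule that fits every label: digit sum ≥ 6 — true of each 'In' example, false of each 'Out' one.
39: In (digit sum 3+9 = 12). 36: In (digit sum 3+6 = 9).

In, In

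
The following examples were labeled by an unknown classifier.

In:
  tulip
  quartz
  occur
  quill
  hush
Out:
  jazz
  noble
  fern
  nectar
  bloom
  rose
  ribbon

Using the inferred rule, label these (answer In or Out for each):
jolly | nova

Every 'In' example satisfies: contains 'u'. None of the 'Out' examples do.
jolly: no 'u' — doesn't qualify, so Out.
nova: no 'u' — doesn't qualify, so Out.

Out, Out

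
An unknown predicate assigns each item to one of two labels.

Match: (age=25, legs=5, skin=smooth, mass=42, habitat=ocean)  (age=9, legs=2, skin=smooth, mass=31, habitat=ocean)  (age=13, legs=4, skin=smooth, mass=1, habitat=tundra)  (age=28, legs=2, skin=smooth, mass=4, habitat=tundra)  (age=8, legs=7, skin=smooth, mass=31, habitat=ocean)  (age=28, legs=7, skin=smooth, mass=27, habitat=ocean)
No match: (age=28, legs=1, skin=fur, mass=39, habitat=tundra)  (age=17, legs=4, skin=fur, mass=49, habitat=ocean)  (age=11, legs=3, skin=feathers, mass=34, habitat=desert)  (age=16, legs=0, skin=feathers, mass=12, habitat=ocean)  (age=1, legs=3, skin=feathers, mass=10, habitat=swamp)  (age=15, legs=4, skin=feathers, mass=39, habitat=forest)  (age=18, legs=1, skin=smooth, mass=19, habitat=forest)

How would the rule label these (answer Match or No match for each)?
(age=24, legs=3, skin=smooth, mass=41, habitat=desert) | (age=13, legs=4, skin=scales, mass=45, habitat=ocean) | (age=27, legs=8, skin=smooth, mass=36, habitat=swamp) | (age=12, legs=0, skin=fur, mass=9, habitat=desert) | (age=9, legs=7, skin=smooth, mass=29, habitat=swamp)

Match, No match, Match, No match, Match

'Match' ⟺ skin is smooth AND legs ≥ 2.
(age=24, legs=3, skin=smooth, mass=41, habitat=desert) → skin is smooth, legs = 3 → Match.
(age=13, legs=4, skin=scales, mass=45, habitat=ocean) → skin is scales, legs = 4 → No match.
(age=27, legs=8, skin=smooth, mass=36, habitat=swamp) → skin is smooth, legs = 8 → Match.
(age=12, legs=0, skin=fur, mass=9, habitat=desert) → skin is fur, legs = 0 → No match.
(age=9, legs=7, skin=smooth, mass=29, habitat=swamp) → skin is smooth, legs = 7 → Match.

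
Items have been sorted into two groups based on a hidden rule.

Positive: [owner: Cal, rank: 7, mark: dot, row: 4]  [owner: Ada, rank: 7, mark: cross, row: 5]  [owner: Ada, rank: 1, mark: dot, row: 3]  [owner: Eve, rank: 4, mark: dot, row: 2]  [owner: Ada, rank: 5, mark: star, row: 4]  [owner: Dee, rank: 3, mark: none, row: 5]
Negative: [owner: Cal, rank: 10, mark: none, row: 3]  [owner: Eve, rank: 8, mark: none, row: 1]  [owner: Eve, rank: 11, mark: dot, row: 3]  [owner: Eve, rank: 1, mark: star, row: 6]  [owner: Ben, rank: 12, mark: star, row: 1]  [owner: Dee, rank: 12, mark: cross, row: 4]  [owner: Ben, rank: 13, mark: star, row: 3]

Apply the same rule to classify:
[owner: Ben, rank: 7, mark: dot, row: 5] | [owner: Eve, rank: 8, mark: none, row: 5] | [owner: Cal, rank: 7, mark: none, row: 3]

Positive, Negative, Positive

One predicate separates the groups cleanly: row ≤ 5 AND rank ≤ 7.
[owner: Ben, rank: 7, mark: dot, row: 5] → row = 5, rank = 7 → Positive. [owner: Eve, rank: 8, mark: none, row: 5] → row = 5, rank = 8 → Negative. [owner: Cal, rank: 7, mark: none, row: 3] → row = 3, rank = 7 → Positive.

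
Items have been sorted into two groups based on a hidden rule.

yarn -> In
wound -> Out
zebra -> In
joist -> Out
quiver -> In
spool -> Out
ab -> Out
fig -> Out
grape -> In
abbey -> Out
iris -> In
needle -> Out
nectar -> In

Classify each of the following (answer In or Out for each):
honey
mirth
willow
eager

The common property of the 'In' items is: contains 'r'. No 'Out' item has it.

Out, In, Out, In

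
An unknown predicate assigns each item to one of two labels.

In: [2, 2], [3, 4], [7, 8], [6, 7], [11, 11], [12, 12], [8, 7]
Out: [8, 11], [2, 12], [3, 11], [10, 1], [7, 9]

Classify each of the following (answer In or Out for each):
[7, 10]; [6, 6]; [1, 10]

A rule that fits every label: |first − second| ≤ 1 — true of each 'In' example, false of each 'Out' one.

Out, In, Out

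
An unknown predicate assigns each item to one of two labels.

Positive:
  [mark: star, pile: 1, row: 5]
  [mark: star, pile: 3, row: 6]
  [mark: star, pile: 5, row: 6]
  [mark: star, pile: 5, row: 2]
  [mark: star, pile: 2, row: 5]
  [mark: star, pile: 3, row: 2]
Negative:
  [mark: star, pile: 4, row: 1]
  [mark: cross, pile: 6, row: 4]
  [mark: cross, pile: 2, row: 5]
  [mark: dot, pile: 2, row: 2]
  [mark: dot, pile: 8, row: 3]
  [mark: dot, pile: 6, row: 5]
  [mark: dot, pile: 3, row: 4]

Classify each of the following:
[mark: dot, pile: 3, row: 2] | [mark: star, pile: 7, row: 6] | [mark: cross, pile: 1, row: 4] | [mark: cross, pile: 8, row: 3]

Negative, Positive, Negative, Negative

All 'Positive' examples share one property — mark is star AND row ≥ 2 — and every 'Negative' example lacks it.
[mark: dot, pile: 3, row: 2] → mark is dot, row = 2 → Negative. [mark: star, pile: 7, row: 6] → mark is star, row = 6 → Positive. [mark: cross, pile: 1, row: 4] → mark is cross, row = 4 → Negative. [mark: cross, pile: 8, row: 3] → mark is cross, row = 3 → Negative.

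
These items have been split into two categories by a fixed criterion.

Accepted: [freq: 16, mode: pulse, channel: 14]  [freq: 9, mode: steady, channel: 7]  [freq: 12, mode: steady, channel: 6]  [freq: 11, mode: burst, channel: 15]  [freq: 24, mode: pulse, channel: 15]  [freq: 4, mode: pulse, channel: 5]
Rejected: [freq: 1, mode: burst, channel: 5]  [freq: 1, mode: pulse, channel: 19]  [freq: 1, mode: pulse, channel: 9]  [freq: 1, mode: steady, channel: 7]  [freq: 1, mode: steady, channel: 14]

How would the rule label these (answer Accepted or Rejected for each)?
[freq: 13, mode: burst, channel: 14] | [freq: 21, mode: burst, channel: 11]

Accepted, Accepted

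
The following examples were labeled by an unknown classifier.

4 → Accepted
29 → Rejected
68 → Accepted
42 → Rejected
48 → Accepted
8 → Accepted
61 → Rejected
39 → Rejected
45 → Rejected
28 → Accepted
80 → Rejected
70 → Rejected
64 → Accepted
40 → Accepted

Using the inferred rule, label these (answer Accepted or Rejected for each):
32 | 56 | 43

A rule that fits every label: multiple of 4 AND at most 68 — true of each 'Accepted' example, false of each 'Rejected' one.

Accepted, Accepted, Rejected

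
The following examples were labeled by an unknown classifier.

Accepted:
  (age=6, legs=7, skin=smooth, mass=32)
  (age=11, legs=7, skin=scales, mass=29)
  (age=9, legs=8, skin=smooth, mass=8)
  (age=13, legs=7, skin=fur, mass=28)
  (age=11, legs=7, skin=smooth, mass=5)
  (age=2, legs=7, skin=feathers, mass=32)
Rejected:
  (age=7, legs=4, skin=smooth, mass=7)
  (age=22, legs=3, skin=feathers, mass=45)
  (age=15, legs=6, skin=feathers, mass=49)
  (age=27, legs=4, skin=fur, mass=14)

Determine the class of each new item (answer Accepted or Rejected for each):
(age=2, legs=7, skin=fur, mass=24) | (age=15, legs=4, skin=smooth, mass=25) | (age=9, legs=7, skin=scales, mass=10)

Accepted, Rejected, Accepted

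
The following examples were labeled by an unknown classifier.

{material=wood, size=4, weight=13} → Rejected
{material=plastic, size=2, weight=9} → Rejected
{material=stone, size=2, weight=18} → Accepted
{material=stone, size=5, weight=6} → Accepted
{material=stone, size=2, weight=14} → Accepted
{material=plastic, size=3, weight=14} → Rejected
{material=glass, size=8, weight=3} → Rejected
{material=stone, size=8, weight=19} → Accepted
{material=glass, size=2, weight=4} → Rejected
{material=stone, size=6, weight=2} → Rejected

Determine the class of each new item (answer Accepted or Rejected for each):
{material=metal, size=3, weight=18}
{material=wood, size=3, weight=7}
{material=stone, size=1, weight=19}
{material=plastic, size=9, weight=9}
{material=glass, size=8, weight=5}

The pattern is that an item is 'Accepted' exactly when: material is stone AND weight ≥ 3.
{material=metal, size=3, weight=18}: material is metal, weight = 18 — fails the rule, so Rejected.
{material=wood, size=3, weight=7}: material is wood, weight = 7 — fails the rule, so Rejected.
{material=stone, size=1, weight=19}: material is stone, weight = 19 — has this property, so Accepted.
{material=plastic, size=9, weight=9}: material is plastic, weight = 9 — fails the rule, so Rejected.
{material=glass, size=8, weight=5}: material is glass, weight = 5 — fails the rule, so Rejected.

Rejected, Rejected, Accepted, Rejected, Rejected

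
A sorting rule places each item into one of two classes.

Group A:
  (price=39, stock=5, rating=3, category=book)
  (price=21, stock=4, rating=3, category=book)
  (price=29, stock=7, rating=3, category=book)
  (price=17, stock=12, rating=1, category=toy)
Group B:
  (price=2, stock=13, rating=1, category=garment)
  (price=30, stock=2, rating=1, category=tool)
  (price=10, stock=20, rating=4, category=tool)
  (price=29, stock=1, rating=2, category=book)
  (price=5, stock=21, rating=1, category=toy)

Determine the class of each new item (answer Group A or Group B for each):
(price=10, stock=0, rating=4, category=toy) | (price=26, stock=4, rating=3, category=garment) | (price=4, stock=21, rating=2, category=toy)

Group B, Group A, Group B

The simplest hypothesis consistent with all the labels is: stock ≥ 4 AND price ≥ 17.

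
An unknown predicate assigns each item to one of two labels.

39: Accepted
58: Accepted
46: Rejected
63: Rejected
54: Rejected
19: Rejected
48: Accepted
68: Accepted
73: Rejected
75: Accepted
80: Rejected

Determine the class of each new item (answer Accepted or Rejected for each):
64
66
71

Rejected, Accepted, Rejected

One predicate separates the groups cleanly: digit sum ≥ 11.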